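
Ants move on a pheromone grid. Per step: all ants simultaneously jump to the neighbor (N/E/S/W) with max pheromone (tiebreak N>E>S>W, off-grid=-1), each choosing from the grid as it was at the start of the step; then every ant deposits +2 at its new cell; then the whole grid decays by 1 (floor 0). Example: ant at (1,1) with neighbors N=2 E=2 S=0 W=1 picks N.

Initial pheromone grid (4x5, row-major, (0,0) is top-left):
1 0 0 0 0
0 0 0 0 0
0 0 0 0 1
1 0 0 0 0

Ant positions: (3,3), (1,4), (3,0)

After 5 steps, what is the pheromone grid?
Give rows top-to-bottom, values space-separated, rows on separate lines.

After step 1: ants at (2,3),(2,4),(2,0)
  0 0 0 0 0
  0 0 0 0 0
  1 0 0 1 2
  0 0 0 0 0
After step 2: ants at (2,4),(2,3),(1,0)
  0 0 0 0 0
  1 0 0 0 0
  0 0 0 2 3
  0 0 0 0 0
After step 3: ants at (2,3),(2,4),(0,0)
  1 0 0 0 0
  0 0 0 0 0
  0 0 0 3 4
  0 0 0 0 0
After step 4: ants at (2,4),(2,3),(0,1)
  0 1 0 0 0
  0 0 0 0 0
  0 0 0 4 5
  0 0 0 0 0
After step 5: ants at (2,3),(2,4),(0,2)
  0 0 1 0 0
  0 0 0 0 0
  0 0 0 5 6
  0 0 0 0 0

0 0 1 0 0
0 0 0 0 0
0 0 0 5 6
0 0 0 0 0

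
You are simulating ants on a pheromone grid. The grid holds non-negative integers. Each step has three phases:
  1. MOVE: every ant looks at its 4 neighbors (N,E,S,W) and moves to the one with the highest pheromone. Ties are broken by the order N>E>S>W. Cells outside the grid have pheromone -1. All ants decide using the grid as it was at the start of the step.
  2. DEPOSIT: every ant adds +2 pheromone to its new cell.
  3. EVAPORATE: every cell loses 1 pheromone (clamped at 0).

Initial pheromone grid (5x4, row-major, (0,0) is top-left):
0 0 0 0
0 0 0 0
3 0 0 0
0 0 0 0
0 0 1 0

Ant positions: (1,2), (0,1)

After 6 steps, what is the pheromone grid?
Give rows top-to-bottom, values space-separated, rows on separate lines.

After step 1: ants at (0,2),(0,2)
  0 0 3 0
  0 0 0 0
  2 0 0 0
  0 0 0 0
  0 0 0 0
After step 2: ants at (0,3),(0,3)
  0 0 2 3
  0 0 0 0
  1 0 0 0
  0 0 0 0
  0 0 0 0
After step 3: ants at (0,2),(0,2)
  0 0 5 2
  0 0 0 0
  0 0 0 0
  0 0 0 0
  0 0 0 0
After step 4: ants at (0,3),(0,3)
  0 0 4 5
  0 0 0 0
  0 0 0 0
  0 0 0 0
  0 0 0 0
After step 5: ants at (0,2),(0,2)
  0 0 7 4
  0 0 0 0
  0 0 0 0
  0 0 0 0
  0 0 0 0
After step 6: ants at (0,3),(0,3)
  0 0 6 7
  0 0 0 0
  0 0 0 0
  0 0 0 0
  0 0 0 0

0 0 6 7
0 0 0 0
0 0 0 0
0 0 0 0
0 0 0 0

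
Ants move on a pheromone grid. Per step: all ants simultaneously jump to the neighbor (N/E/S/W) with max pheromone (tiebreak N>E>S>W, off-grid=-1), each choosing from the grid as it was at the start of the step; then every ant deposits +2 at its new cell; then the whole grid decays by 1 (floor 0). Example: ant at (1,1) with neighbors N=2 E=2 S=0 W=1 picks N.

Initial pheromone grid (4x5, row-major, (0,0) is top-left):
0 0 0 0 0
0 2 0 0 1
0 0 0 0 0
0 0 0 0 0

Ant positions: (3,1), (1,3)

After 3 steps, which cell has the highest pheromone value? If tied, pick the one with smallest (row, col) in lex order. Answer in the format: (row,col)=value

Answer: (1,4)=2

Derivation:
Step 1: ant0:(3,1)->N->(2,1) | ant1:(1,3)->E->(1,4)
  grid max=2 at (1,4)
Step 2: ant0:(2,1)->N->(1,1) | ant1:(1,4)->N->(0,4)
  grid max=2 at (1,1)
Step 3: ant0:(1,1)->N->(0,1) | ant1:(0,4)->S->(1,4)
  grid max=2 at (1,4)
Final grid:
  0 1 0 0 0
  0 1 0 0 2
  0 0 0 0 0
  0 0 0 0 0
Max pheromone 2 at (1,4)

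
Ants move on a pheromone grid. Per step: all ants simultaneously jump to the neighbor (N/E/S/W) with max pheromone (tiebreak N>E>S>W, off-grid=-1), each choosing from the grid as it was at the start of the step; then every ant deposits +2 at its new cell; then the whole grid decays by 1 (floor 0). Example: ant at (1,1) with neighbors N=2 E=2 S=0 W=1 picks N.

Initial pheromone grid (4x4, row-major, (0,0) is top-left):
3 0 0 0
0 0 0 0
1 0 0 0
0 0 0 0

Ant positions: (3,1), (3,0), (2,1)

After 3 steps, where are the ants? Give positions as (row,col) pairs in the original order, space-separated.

Step 1: ant0:(3,1)->N->(2,1) | ant1:(3,0)->N->(2,0) | ant2:(2,1)->W->(2,0)
  grid max=4 at (2,0)
Step 2: ant0:(2,1)->W->(2,0) | ant1:(2,0)->E->(2,1) | ant2:(2,0)->E->(2,1)
  grid max=5 at (2,0)
Step 3: ant0:(2,0)->E->(2,1) | ant1:(2,1)->W->(2,0) | ant2:(2,1)->W->(2,0)
  grid max=8 at (2,0)

(2,1) (2,0) (2,0)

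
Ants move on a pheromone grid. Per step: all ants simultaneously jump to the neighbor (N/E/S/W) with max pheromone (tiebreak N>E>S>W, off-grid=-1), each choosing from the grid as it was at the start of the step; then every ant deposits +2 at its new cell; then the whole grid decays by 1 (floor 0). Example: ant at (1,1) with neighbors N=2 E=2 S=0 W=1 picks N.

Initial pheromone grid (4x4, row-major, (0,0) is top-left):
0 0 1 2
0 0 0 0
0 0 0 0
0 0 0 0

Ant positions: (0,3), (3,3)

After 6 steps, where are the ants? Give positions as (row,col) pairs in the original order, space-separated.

Step 1: ant0:(0,3)->W->(0,2) | ant1:(3,3)->N->(2,3)
  grid max=2 at (0,2)
Step 2: ant0:(0,2)->E->(0,3) | ant1:(2,3)->N->(1,3)
  grid max=2 at (0,3)
Step 3: ant0:(0,3)->S->(1,3) | ant1:(1,3)->N->(0,3)
  grid max=3 at (0,3)
Step 4: ant0:(1,3)->N->(0,3) | ant1:(0,3)->S->(1,3)
  grid max=4 at (0,3)
Step 5: ant0:(0,3)->S->(1,3) | ant1:(1,3)->N->(0,3)
  grid max=5 at (0,3)
Step 6: ant0:(1,3)->N->(0,3) | ant1:(0,3)->S->(1,3)
  grid max=6 at (0,3)

(0,3) (1,3)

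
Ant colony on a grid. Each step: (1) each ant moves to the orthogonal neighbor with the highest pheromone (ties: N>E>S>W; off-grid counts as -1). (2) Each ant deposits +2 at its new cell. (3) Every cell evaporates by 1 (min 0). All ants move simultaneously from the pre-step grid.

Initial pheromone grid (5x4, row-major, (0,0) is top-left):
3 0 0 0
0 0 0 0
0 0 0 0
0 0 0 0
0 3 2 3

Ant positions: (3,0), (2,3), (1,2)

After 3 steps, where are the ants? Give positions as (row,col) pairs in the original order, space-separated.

Step 1: ant0:(3,0)->N->(2,0) | ant1:(2,3)->N->(1,3) | ant2:(1,2)->N->(0,2)
  grid max=2 at (0,0)
Step 2: ant0:(2,0)->N->(1,0) | ant1:(1,3)->N->(0,3) | ant2:(0,2)->E->(0,3)
  grid max=3 at (0,3)
Step 3: ant0:(1,0)->N->(0,0) | ant1:(0,3)->S->(1,3) | ant2:(0,3)->S->(1,3)
  grid max=3 at (1,3)

(0,0) (1,3) (1,3)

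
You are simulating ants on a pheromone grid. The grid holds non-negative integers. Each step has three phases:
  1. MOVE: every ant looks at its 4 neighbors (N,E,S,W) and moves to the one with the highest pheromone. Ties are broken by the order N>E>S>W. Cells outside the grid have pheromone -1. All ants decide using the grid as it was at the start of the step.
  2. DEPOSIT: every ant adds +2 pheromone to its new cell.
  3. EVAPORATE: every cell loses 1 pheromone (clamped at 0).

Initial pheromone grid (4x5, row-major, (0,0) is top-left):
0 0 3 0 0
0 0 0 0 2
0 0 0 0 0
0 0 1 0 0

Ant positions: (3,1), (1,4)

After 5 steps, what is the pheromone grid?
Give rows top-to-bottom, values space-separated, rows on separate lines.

After step 1: ants at (3,2),(0,4)
  0 0 2 0 1
  0 0 0 0 1
  0 0 0 0 0
  0 0 2 0 0
After step 2: ants at (2,2),(1,4)
  0 0 1 0 0
  0 0 0 0 2
  0 0 1 0 0
  0 0 1 0 0
After step 3: ants at (3,2),(0,4)
  0 0 0 0 1
  0 0 0 0 1
  0 0 0 0 0
  0 0 2 0 0
After step 4: ants at (2,2),(1,4)
  0 0 0 0 0
  0 0 0 0 2
  0 0 1 0 0
  0 0 1 0 0
After step 5: ants at (3,2),(0,4)
  0 0 0 0 1
  0 0 0 0 1
  0 0 0 0 0
  0 0 2 0 0

0 0 0 0 1
0 0 0 0 1
0 0 0 0 0
0 0 2 0 0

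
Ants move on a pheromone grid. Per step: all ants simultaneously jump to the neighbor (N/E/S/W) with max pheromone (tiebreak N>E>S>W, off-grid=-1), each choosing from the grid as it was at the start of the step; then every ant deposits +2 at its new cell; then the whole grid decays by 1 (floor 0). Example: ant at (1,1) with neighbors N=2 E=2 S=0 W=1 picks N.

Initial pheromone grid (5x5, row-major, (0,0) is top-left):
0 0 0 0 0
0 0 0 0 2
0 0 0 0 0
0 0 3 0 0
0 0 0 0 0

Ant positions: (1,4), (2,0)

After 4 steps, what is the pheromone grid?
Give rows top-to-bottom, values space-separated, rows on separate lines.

After step 1: ants at (0,4),(1,0)
  0 0 0 0 1
  1 0 0 0 1
  0 0 0 0 0
  0 0 2 0 0
  0 0 0 0 0
After step 2: ants at (1,4),(0,0)
  1 0 0 0 0
  0 0 0 0 2
  0 0 0 0 0
  0 0 1 0 0
  0 0 0 0 0
After step 3: ants at (0,4),(0,1)
  0 1 0 0 1
  0 0 0 0 1
  0 0 0 0 0
  0 0 0 0 0
  0 0 0 0 0
After step 4: ants at (1,4),(0,2)
  0 0 1 0 0
  0 0 0 0 2
  0 0 0 0 0
  0 0 0 0 0
  0 0 0 0 0

0 0 1 0 0
0 0 0 0 2
0 0 0 0 0
0 0 0 0 0
0 0 0 0 0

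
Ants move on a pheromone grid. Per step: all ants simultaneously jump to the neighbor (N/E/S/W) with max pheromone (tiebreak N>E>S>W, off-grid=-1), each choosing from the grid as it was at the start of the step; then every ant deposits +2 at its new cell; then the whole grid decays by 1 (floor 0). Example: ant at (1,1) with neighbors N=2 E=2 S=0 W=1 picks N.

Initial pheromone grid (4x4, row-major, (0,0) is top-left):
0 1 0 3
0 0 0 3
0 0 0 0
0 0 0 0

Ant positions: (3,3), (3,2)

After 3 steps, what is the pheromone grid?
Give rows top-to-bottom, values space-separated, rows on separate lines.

After step 1: ants at (2,3),(2,2)
  0 0 0 2
  0 0 0 2
  0 0 1 1
  0 0 0 0
After step 2: ants at (1,3),(2,3)
  0 0 0 1
  0 0 0 3
  0 0 0 2
  0 0 0 0
After step 3: ants at (2,3),(1,3)
  0 0 0 0
  0 0 0 4
  0 0 0 3
  0 0 0 0

0 0 0 0
0 0 0 4
0 0 0 3
0 0 0 0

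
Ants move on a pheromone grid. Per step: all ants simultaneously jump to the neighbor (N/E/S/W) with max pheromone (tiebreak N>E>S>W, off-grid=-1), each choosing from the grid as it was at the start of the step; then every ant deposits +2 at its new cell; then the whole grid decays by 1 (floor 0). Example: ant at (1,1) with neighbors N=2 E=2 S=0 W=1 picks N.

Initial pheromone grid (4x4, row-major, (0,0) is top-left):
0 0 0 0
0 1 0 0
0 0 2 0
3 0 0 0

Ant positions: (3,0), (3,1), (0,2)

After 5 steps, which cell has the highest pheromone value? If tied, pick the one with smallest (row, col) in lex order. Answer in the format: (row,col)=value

Answer: (3,0)=8

Derivation:
Step 1: ant0:(3,0)->N->(2,0) | ant1:(3,1)->W->(3,0) | ant2:(0,2)->E->(0,3)
  grid max=4 at (3,0)
Step 2: ant0:(2,0)->S->(3,0) | ant1:(3,0)->N->(2,0) | ant2:(0,3)->S->(1,3)
  grid max=5 at (3,0)
Step 3: ant0:(3,0)->N->(2,0) | ant1:(2,0)->S->(3,0) | ant2:(1,3)->N->(0,3)
  grid max=6 at (3,0)
Step 4: ant0:(2,0)->S->(3,0) | ant1:(3,0)->N->(2,0) | ant2:(0,3)->S->(1,3)
  grid max=7 at (3,0)
Step 5: ant0:(3,0)->N->(2,0) | ant1:(2,0)->S->(3,0) | ant2:(1,3)->N->(0,3)
  grid max=8 at (3,0)
Final grid:
  0 0 0 1
  0 0 0 0
  5 0 0 0
  8 0 0 0
Max pheromone 8 at (3,0)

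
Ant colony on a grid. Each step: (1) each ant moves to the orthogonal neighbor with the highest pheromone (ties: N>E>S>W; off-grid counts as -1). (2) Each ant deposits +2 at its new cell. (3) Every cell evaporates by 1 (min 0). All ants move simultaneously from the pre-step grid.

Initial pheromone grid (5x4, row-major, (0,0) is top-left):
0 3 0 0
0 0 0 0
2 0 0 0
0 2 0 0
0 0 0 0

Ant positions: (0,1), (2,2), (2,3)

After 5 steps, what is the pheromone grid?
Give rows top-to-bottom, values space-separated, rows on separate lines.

After step 1: ants at (0,2),(1,2),(1,3)
  0 2 1 0
  0 0 1 1
  1 0 0 0
  0 1 0 0
  0 0 0 0
After step 2: ants at (0,1),(0,2),(1,2)
  0 3 2 0
  0 0 2 0
  0 0 0 0
  0 0 0 0
  0 0 0 0
After step 3: ants at (0,2),(0,1),(0,2)
  0 4 5 0
  0 0 1 0
  0 0 0 0
  0 0 0 0
  0 0 0 0
After step 4: ants at (0,1),(0,2),(0,1)
  0 7 6 0
  0 0 0 0
  0 0 0 0
  0 0 0 0
  0 0 0 0
After step 5: ants at (0,2),(0,1),(0,2)
  0 8 9 0
  0 0 0 0
  0 0 0 0
  0 0 0 0
  0 0 0 0

0 8 9 0
0 0 0 0
0 0 0 0
0 0 0 0
0 0 0 0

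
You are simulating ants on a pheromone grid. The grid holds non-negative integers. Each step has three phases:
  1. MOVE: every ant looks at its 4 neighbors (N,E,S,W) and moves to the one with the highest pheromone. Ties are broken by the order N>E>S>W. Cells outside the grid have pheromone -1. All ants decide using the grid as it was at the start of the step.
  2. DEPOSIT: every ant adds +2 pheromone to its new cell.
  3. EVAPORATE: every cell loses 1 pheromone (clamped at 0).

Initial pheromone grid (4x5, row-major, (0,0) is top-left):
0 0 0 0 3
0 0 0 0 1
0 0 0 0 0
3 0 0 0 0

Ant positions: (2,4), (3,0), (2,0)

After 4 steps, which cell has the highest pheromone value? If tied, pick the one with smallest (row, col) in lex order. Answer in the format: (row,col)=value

Answer: (3,0)=7

Derivation:
Step 1: ant0:(2,4)->N->(1,4) | ant1:(3,0)->N->(2,0) | ant2:(2,0)->S->(3,0)
  grid max=4 at (3,0)
Step 2: ant0:(1,4)->N->(0,4) | ant1:(2,0)->S->(3,0) | ant2:(3,0)->N->(2,0)
  grid max=5 at (3,0)
Step 3: ant0:(0,4)->S->(1,4) | ant1:(3,0)->N->(2,0) | ant2:(2,0)->S->(3,0)
  grid max=6 at (3,0)
Step 4: ant0:(1,4)->N->(0,4) | ant1:(2,0)->S->(3,0) | ant2:(3,0)->N->(2,0)
  grid max=7 at (3,0)
Final grid:
  0 0 0 0 3
  0 0 0 0 1
  4 0 0 0 0
  7 0 0 0 0
Max pheromone 7 at (3,0)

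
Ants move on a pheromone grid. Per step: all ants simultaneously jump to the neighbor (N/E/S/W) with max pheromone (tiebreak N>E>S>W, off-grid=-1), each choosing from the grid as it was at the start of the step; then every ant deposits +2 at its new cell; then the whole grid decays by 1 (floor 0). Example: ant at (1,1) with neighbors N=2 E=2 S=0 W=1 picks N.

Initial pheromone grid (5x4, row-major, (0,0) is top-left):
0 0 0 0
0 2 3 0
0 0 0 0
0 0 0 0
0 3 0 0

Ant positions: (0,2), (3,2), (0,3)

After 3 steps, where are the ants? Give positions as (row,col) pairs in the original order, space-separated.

Step 1: ant0:(0,2)->S->(1,2) | ant1:(3,2)->N->(2,2) | ant2:(0,3)->S->(1,3)
  grid max=4 at (1,2)
Step 2: ant0:(1,2)->E->(1,3) | ant1:(2,2)->N->(1,2) | ant2:(1,3)->W->(1,2)
  grid max=7 at (1,2)
Step 3: ant0:(1,3)->W->(1,2) | ant1:(1,2)->E->(1,3) | ant2:(1,2)->E->(1,3)
  grid max=8 at (1,2)

(1,2) (1,3) (1,3)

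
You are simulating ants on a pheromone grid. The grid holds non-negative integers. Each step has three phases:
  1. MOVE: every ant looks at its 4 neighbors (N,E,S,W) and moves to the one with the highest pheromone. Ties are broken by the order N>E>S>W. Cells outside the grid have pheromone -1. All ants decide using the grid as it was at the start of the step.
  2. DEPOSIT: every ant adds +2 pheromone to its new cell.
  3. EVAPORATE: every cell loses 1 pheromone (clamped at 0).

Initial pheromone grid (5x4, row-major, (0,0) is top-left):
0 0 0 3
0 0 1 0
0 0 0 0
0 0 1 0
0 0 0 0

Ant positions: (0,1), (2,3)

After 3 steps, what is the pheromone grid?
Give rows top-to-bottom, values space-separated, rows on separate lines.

After step 1: ants at (0,2),(1,3)
  0 0 1 2
  0 0 0 1
  0 0 0 0
  0 0 0 0
  0 0 0 0
After step 2: ants at (0,3),(0,3)
  0 0 0 5
  0 0 0 0
  0 0 0 0
  0 0 0 0
  0 0 0 0
After step 3: ants at (1,3),(1,3)
  0 0 0 4
  0 0 0 3
  0 0 0 0
  0 0 0 0
  0 0 0 0

0 0 0 4
0 0 0 3
0 0 0 0
0 0 0 0
0 0 0 0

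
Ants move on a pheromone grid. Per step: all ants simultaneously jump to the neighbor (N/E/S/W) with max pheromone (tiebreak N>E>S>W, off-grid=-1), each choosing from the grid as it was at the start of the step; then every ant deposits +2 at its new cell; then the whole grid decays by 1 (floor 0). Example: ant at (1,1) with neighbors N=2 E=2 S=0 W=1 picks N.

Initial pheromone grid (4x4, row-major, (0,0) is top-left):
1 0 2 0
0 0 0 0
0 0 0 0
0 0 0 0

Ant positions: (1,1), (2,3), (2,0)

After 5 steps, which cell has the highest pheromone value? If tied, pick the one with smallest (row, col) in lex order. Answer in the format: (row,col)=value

Answer: (0,2)=7

Derivation:
Step 1: ant0:(1,1)->N->(0,1) | ant1:(2,3)->N->(1,3) | ant2:(2,0)->N->(1,0)
  grid max=1 at (0,1)
Step 2: ant0:(0,1)->E->(0,2) | ant1:(1,3)->N->(0,3) | ant2:(1,0)->N->(0,0)
  grid max=2 at (0,2)
Step 3: ant0:(0,2)->E->(0,3) | ant1:(0,3)->W->(0,2) | ant2:(0,0)->E->(0,1)
  grid max=3 at (0,2)
Step 4: ant0:(0,3)->W->(0,2) | ant1:(0,2)->E->(0,3) | ant2:(0,1)->E->(0,2)
  grid max=6 at (0,2)
Step 5: ant0:(0,2)->E->(0,3) | ant1:(0,3)->W->(0,2) | ant2:(0,2)->E->(0,3)
  grid max=7 at (0,2)
Final grid:
  0 0 7 6
  0 0 0 0
  0 0 0 0
  0 0 0 0
Max pheromone 7 at (0,2)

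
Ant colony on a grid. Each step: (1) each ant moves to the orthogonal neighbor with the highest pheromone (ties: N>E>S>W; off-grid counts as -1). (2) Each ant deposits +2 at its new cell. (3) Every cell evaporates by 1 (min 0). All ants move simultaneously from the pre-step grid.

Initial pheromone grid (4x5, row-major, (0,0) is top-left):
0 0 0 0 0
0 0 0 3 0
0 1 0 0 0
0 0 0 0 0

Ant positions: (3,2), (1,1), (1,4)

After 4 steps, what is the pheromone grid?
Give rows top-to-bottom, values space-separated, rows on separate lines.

After step 1: ants at (2,2),(2,1),(1,3)
  0 0 0 0 0
  0 0 0 4 0
  0 2 1 0 0
  0 0 0 0 0
After step 2: ants at (2,1),(2,2),(0,3)
  0 0 0 1 0
  0 0 0 3 0
  0 3 2 0 0
  0 0 0 0 0
After step 3: ants at (2,2),(2,1),(1,3)
  0 0 0 0 0
  0 0 0 4 0
  0 4 3 0 0
  0 0 0 0 0
After step 4: ants at (2,1),(2,2),(0,3)
  0 0 0 1 0
  0 0 0 3 0
  0 5 4 0 0
  0 0 0 0 0

0 0 0 1 0
0 0 0 3 0
0 5 4 0 0
0 0 0 0 0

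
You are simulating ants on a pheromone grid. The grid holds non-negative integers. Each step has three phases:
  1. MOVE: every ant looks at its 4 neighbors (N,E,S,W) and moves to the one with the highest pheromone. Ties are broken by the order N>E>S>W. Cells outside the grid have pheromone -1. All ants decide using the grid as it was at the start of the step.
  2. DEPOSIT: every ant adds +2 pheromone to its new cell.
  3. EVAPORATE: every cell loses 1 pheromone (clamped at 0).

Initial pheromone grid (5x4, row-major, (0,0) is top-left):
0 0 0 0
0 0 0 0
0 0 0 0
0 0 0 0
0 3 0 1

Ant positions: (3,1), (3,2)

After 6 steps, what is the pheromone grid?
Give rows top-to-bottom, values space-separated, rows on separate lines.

After step 1: ants at (4,1),(2,2)
  0 0 0 0
  0 0 0 0
  0 0 1 0
  0 0 0 0
  0 4 0 0
After step 2: ants at (3,1),(1,2)
  0 0 0 0
  0 0 1 0
  0 0 0 0
  0 1 0 0
  0 3 0 0
After step 3: ants at (4,1),(0,2)
  0 0 1 0
  0 0 0 0
  0 0 0 0
  0 0 0 0
  0 4 0 0
After step 4: ants at (3,1),(0,3)
  0 0 0 1
  0 0 0 0
  0 0 0 0
  0 1 0 0
  0 3 0 0
After step 5: ants at (4,1),(1,3)
  0 0 0 0
  0 0 0 1
  0 0 0 0
  0 0 0 0
  0 4 0 0
After step 6: ants at (3,1),(0,3)
  0 0 0 1
  0 0 0 0
  0 0 0 0
  0 1 0 0
  0 3 0 0

0 0 0 1
0 0 0 0
0 0 0 0
0 1 0 0
0 3 0 0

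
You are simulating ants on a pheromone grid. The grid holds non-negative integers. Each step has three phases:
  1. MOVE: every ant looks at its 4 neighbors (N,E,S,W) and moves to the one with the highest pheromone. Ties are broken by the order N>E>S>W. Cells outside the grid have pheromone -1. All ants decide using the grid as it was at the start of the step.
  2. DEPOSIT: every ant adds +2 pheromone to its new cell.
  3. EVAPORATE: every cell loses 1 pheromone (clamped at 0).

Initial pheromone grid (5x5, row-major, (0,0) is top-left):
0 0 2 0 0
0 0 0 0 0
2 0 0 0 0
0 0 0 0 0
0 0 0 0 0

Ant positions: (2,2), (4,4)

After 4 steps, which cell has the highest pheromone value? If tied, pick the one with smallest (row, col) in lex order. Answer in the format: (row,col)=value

Answer: (0,2)=2

Derivation:
Step 1: ant0:(2,2)->N->(1,2) | ant1:(4,4)->N->(3,4)
  grid max=1 at (0,2)
Step 2: ant0:(1,2)->N->(0,2) | ant1:(3,4)->N->(2,4)
  grid max=2 at (0,2)
Step 3: ant0:(0,2)->E->(0,3) | ant1:(2,4)->N->(1,4)
  grid max=1 at (0,2)
Step 4: ant0:(0,3)->W->(0,2) | ant1:(1,4)->N->(0,4)
  grid max=2 at (0,2)
Final grid:
  0 0 2 0 1
  0 0 0 0 0
  0 0 0 0 0
  0 0 0 0 0
  0 0 0 0 0
Max pheromone 2 at (0,2)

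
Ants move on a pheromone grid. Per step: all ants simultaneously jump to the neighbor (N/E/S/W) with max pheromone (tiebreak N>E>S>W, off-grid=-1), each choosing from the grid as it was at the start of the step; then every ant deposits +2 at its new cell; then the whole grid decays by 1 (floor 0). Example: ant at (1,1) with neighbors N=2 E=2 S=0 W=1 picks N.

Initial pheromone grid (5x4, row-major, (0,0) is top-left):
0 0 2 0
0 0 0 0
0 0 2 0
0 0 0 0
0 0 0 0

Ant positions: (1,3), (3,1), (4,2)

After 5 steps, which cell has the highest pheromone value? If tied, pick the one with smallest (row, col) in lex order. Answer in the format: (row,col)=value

Step 1: ant0:(1,3)->N->(0,3) | ant1:(3,1)->N->(2,1) | ant2:(4,2)->N->(3,2)
  grid max=1 at (0,2)
Step 2: ant0:(0,3)->W->(0,2) | ant1:(2,1)->E->(2,2) | ant2:(3,2)->N->(2,2)
  grid max=4 at (2,2)
Step 3: ant0:(0,2)->E->(0,3) | ant1:(2,2)->N->(1,2) | ant2:(2,2)->N->(1,2)
  grid max=3 at (1,2)
Step 4: ant0:(0,3)->W->(0,2) | ant1:(1,2)->S->(2,2) | ant2:(1,2)->S->(2,2)
  grid max=6 at (2,2)
Step 5: ant0:(0,2)->S->(1,2) | ant1:(2,2)->N->(1,2) | ant2:(2,2)->N->(1,2)
  grid max=7 at (1,2)
Final grid:
  0 0 1 0
  0 0 7 0
  0 0 5 0
  0 0 0 0
  0 0 0 0
Max pheromone 7 at (1,2)

Answer: (1,2)=7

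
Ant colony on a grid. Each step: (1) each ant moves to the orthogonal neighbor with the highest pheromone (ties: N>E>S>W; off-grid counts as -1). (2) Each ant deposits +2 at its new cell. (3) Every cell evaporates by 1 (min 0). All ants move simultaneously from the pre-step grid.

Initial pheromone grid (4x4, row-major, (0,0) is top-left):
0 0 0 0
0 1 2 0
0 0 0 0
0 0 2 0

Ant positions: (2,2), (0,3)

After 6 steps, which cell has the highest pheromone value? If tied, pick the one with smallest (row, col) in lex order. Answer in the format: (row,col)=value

Step 1: ant0:(2,2)->N->(1,2) | ant1:(0,3)->S->(1,3)
  grid max=3 at (1,2)
Step 2: ant0:(1,2)->E->(1,3) | ant1:(1,3)->W->(1,2)
  grid max=4 at (1,2)
Step 3: ant0:(1,3)->W->(1,2) | ant1:(1,2)->E->(1,3)
  grid max=5 at (1,2)
Step 4: ant0:(1,2)->E->(1,3) | ant1:(1,3)->W->(1,2)
  grid max=6 at (1,2)
Step 5: ant0:(1,3)->W->(1,2) | ant1:(1,2)->E->(1,3)
  grid max=7 at (1,2)
Step 6: ant0:(1,2)->E->(1,3) | ant1:(1,3)->W->(1,2)
  grid max=8 at (1,2)
Final grid:
  0 0 0 0
  0 0 8 6
  0 0 0 0
  0 0 0 0
Max pheromone 8 at (1,2)

Answer: (1,2)=8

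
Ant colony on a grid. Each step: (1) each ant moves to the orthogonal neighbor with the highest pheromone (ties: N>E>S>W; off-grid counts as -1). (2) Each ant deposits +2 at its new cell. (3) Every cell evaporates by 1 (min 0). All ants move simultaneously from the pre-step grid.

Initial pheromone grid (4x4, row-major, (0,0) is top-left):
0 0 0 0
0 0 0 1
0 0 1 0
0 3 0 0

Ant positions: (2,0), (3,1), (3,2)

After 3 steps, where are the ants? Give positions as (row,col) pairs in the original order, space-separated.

Step 1: ant0:(2,0)->N->(1,0) | ant1:(3,1)->N->(2,1) | ant2:(3,2)->W->(3,1)
  grid max=4 at (3,1)
Step 2: ant0:(1,0)->N->(0,0) | ant1:(2,1)->S->(3,1) | ant2:(3,1)->N->(2,1)
  grid max=5 at (3,1)
Step 3: ant0:(0,0)->E->(0,1) | ant1:(3,1)->N->(2,1) | ant2:(2,1)->S->(3,1)
  grid max=6 at (3,1)

(0,1) (2,1) (3,1)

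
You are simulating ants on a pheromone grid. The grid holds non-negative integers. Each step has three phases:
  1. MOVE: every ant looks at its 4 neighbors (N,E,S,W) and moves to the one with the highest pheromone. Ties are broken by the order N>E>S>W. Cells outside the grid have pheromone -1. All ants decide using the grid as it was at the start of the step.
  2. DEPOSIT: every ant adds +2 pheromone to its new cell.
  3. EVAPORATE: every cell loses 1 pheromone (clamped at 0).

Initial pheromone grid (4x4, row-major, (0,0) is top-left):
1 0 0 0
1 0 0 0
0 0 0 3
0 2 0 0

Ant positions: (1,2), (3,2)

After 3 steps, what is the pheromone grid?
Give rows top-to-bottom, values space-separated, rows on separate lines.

After step 1: ants at (0,2),(3,1)
  0 0 1 0
  0 0 0 0
  0 0 0 2
  0 3 0 0
After step 2: ants at (0,3),(2,1)
  0 0 0 1
  0 0 0 0
  0 1 0 1
  0 2 0 0
After step 3: ants at (1,3),(3,1)
  0 0 0 0
  0 0 0 1
  0 0 0 0
  0 3 0 0

0 0 0 0
0 0 0 1
0 0 0 0
0 3 0 0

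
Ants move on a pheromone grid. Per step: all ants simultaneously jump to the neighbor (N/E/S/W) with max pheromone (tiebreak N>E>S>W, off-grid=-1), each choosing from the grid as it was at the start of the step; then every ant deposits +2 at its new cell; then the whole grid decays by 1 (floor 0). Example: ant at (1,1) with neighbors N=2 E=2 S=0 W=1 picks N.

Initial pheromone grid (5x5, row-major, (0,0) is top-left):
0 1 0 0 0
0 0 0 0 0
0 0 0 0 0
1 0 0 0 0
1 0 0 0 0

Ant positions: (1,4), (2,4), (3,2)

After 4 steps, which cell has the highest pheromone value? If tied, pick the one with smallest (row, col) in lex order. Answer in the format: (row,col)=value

Step 1: ant0:(1,4)->N->(0,4) | ant1:(2,4)->N->(1,4) | ant2:(3,2)->N->(2,2)
  grid max=1 at (0,4)
Step 2: ant0:(0,4)->S->(1,4) | ant1:(1,4)->N->(0,4) | ant2:(2,2)->N->(1,2)
  grid max=2 at (0,4)
Step 3: ant0:(1,4)->N->(0,4) | ant1:(0,4)->S->(1,4) | ant2:(1,2)->N->(0,2)
  grid max=3 at (0,4)
Step 4: ant0:(0,4)->S->(1,4) | ant1:(1,4)->N->(0,4) | ant2:(0,2)->E->(0,3)
  grid max=4 at (0,4)
Final grid:
  0 0 0 1 4
  0 0 0 0 4
  0 0 0 0 0
  0 0 0 0 0
  0 0 0 0 0
Max pheromone 4 at (0,4)

Answer: (0,4)=4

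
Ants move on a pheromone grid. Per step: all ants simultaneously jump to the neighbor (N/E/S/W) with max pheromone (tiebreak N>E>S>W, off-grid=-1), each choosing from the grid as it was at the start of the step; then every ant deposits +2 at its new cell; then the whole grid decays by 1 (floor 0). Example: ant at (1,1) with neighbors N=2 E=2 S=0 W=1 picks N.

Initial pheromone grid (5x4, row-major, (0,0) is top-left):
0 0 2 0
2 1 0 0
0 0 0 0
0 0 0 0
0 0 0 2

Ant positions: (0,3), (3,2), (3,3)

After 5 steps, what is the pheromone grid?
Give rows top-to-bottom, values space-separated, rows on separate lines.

After step 1: ants at (0,2),(2,2),(4,3)
  0 0 3 0
  1 0 0 0
  0 0 1 0
  0 0 0 0
  0 0 0 3
After step 2: ants at (0,3),(1,2),(3,3)
  0 0 2 1
  0 0 1 0
  0 0 0 0
  0 0 0 1
  0 0 0 2
After step 3: ants at (0,2),(0,2),(4,3)
  0 0 5 0
  0 0 0 0
  0 0 0 0
  0 0 0 0
  0 0 0 3
After step 4: ants at (0,3),(0,3),(3,3)
  0 0 4 3
  0 0 0 0
  0 0 0 0
  0 0 0 1
  0 0 0 2
After step 5: ants at (0,2),(0,2),(4,3)
  0 0 7 2
  0 0 0 0
  0 0 0 0
  0 0 0 0
  0 0 0 3

0 0 7 2
0 0 0 0
0 0 0 0
0 0 0 0
0 0 0 3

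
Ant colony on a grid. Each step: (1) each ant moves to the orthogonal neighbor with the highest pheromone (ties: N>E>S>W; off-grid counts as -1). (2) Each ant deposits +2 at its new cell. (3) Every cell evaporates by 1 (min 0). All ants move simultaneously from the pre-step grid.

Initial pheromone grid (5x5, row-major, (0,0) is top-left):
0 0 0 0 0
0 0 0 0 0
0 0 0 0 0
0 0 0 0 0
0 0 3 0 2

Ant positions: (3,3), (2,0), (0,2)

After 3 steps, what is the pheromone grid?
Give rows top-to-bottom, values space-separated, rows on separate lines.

After step 1: ants at (2,3),(1,0),(0,3)
  0 0 0 1 0
  1 0 0 0 0
  0 0 0 1 0
  0 0 0 0 0
  0 0 2 0 1
After step 2: ants at (1,3),(0,0),(0,4)
  1 0 0 0 1
  0 0 0 1 0
  0 0 0 0 0
  0 0 0 0 0
  0 0 1 0 0
After step 3: ants at (0,3),(0,1),(1,4)
  0 1 0 1 0
  0 0 0 0 1
  0 0 0 0 0
  0 0 0 0 0
  0 0 0 0 0

0 1 0 1 0
0 0 0 0 1
0 0 0 0 0
0 0 0 0 0
0 0 0 0 0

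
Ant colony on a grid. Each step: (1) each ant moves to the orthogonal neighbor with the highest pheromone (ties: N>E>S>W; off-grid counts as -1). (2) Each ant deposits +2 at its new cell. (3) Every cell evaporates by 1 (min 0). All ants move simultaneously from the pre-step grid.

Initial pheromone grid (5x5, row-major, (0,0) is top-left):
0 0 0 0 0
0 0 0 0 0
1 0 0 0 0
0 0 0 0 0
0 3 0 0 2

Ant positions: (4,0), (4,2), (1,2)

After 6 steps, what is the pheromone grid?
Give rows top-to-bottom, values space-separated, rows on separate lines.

After step 1: ants at (4,1),(4,1),(0,2)
  0 0 1 0 0
  0 0 0 0 0
  0 0 0 0 0
  0 0 0 0 0
  0 6 0 0 1
After step 2: ants at (3,1),(3,1),(0,3)
  0 0 0 1 0
  0 0 0 0 0
  0 0 0 0 0
  0 3 0 0 0
  0 5 0 0 0
After step 3: ants at (4,1),(4,1),(0,4)
  0 0 0 0 1
  0 0 0 0 0
  0 0 0 0 0
  0 2 0 0 0
  0 8 0 0 0
After step 4: ants at (3,1),(3,1),(1,4)
  0 0 0 0 0
  0 0 0 0 1
  0 0 0 0 0
  0 5 0 0 0
  0 7 0 0 0
After step 5: ants at (4,1),(4,1),(0,4)
  0 0 0 0 1
  0 0 0 0 0
  0 0 0 0 0
  0 4 0 0 0
  0 10 0 0 0
After step 6: ants at (3,1),(3,1),(1,4)
  0 0 0 0 0
  0 0 0 0 1
  0 0 0 0 0
  0 7 0 0 0
  0 9 0 0 0

0 0 0 0 0
0 0 0 0 1
0 0 0 0 0
0 7 0 0 0
0 9 0 0 0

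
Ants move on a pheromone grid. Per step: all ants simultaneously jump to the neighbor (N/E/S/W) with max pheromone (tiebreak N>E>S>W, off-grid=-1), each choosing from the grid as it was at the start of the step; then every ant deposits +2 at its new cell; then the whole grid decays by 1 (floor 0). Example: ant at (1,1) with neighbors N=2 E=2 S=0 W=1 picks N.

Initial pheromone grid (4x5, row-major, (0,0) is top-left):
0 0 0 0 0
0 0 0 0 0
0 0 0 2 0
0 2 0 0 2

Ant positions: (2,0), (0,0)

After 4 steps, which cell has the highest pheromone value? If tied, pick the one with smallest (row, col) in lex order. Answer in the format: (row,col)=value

Step 1: ant0:(2,0)->N->(1,0) | ant1:(0,0)->E->(0,1)
  grid max=1 at (0,1)
Step 2: ant0:(1,0)->N->(0,0) | ant1:(0,1)->E->(0,2)
  grid max=1 at (0,0)
Step 3: ant0:(0,0)->E->(0,1) | ant1:(0,2)->E->(0,3)
  grid max=1 at (0,1)
Step 4: ant0:(0,1)->E->(0,2) | ant1:(0,3)->E->(0,4)
  grid max=1 at (0,2)
Final grid:
  0 0 1 0 1
  0 0 0 0 0
  0 0 0 0 0
  0 0 0 0 0
Max pheromone 1 at (0,2)

Answer: (0,2)=1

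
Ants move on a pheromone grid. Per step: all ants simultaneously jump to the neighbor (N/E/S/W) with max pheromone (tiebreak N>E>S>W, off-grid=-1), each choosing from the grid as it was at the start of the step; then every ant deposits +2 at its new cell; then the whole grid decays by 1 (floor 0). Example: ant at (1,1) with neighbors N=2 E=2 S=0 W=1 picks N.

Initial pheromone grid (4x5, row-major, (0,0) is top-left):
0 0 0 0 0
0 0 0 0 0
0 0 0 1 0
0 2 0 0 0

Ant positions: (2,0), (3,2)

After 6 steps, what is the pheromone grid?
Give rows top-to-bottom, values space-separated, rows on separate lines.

After step 1: ants at (1,0),(3,1)
  0 0 0 0 0
  1 0 0 0 0
  0 0 0 0 0
  0 3 0 0 0
After step 2: ants at (0,0),(2,1)
  1 0 0 0 0
  0 0 0 0 0
  0 1 0 0 0
  0 2 0 0 0
After step 3: ants at (0,1),(3,1)
  0 1 0 0 0
  0 0 0 0 0
  0 0 0 0 0
  0 3 0 0 0
After step 4: ants at (0,2),(2,1)
  0 0 1 0 0
  0 0 0 0 0
  0 1 0 0 0
  0 2 0 0 0
After step 5: ants at (0,3),(3,1)
  0 0 0 1 0
  0 0 0 0 0
  0 0 0 0 0
  0 3 0 0 0
After step 6: ants at (0,4),(2,1)
  0 0 0 0 1
  0 0 0 0 0
  0 1 0 0 0
  0 2 0 0 0

0 0 0 0 1
0 0 0 0 0
0 1 0 0 0
0 2 0 0 0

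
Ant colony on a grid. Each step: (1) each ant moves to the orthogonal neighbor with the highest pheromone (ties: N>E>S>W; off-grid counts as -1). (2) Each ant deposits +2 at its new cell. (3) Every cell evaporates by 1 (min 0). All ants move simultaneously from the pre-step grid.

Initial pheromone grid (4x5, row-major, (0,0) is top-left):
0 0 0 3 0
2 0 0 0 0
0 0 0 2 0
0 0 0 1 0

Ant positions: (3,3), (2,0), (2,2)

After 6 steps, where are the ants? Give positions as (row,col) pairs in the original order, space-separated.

Step 1: ant0:(3,3)->N->(2,3) | ant1:(2,0)->N->(1,0) | ant2:(2,2)->E->(2,3)
  grid max=5 at (2,3)
Step 2: ant0:(2,3)->N->(1,3) | ant1:(1,0)->N->(0,0) | ant2:(2,3)->N->(1,3)
  grid max=4 at (2,3)
Step 3: ant0:(1,3)->S->(2,3) | ant1:(0,0)->S->(1,0) | ant2:(1,3)->S->(2,3)
  grid max=7 at (2,3)
Step 4: ant0:(2,3)->N->(1,3) | ant1:(1,0)->N->(0,0) | ant2:(2,3)->N->(1,3)
  grid max=6 at (2,3)
Step 5: ant0:(1,3)->S->(2,3) | ant1:(0,0)->S->(1,0) | ant2:(1,3)->S->(2,3)
  grid max=9 at (2,3)
Step 6: ant0:(2,3)->N->(1,3) | ant1:(1,0)->N->(0,0) | ant2:(2,3)->N->(1,3)
  grid max=8 at (2,3)

(1,3) (0,0) (1,3)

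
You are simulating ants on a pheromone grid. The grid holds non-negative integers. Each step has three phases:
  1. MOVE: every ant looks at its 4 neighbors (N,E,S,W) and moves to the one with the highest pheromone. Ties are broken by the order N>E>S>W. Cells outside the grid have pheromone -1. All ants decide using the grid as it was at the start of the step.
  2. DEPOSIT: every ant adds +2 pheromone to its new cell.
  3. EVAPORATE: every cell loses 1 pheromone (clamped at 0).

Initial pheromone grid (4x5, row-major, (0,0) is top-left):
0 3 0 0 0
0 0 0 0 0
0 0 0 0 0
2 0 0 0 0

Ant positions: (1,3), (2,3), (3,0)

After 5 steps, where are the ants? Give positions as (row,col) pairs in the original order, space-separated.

Step 1: ant0:(1,3)->N->(0,3) | ant1:(2,3)->N->(1,3) | ant2:(3,0)->N->(2,0)
  grid max=2 at (0,1)
Step 2: ant0:(0,3)->S->(1,3) | ant1:(1,3)->N->(0,3) | ant2:(2,0)->S->(3,0)
  grid max=2 at (0,3)
Step 3: ant0:(1,3)->N->(0,3) | ant1:(0,3)->S->(1,3) | ant2:(3,0)->N->(2,0)
  grid max=3 at (0,3)
Step 4: ant0:(0,3)->S->(1,3) | ant1:(1,3)->N->(0,3) | ant2:(2,0)->S->(3,0)
  grid max=4 at (0,3)
Step 5: ant0:(1,3)->N->(0,3) | ant1:(0,3)->S->(1,3) | ant2:(3,0)->N->(2,0)
  grid max=5 at (0,3)

(0,3) (1,3) (2,0)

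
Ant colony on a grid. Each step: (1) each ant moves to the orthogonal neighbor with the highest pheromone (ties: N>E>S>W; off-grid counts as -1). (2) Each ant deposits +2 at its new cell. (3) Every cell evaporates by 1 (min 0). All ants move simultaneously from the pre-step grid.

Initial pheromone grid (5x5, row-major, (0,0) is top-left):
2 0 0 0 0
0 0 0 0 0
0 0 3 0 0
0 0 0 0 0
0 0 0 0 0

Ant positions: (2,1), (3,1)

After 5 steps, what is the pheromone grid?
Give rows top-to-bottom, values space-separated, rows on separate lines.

After step 1: ants at (2,2),(2,1)
  1 0 0 0 0
  0 0 0 0 0
  0 1 4 0 0
  0 0 0 0 0
  0 0 0 0 0
After step 2: ants at (2,1),(2,2)
  0 0 0 0 0
  0 0 0 0 0
  0 2 5 0 0
  0 0 0 0 0
  0 0 0 0 0
After step 3: ants at (2,2),(2,1)
  0 0 0 0 0
  0 0 0 0 0
  0 3 6 0 0
  0 0 0 0 0
  0 0 0 0 0
After step 4: ants at (2,1),(2,2)
  0 0 0 0 0
  0 0 0 0 0
  0 4 7 0 0
  0 0 0 0 0
  0 0 0 0 0
After step 5: ants at (2,2),(2,1)
  0 0 0 0 0
  0 0 0 0 0
  0 5 8 0 0
  0 0 0 0 0
  0 0 0 0 0

0 0 0 0 0
0 0 0 0 0
0 5 8 0 0
0 0 0 0 0
0 0 0 0 0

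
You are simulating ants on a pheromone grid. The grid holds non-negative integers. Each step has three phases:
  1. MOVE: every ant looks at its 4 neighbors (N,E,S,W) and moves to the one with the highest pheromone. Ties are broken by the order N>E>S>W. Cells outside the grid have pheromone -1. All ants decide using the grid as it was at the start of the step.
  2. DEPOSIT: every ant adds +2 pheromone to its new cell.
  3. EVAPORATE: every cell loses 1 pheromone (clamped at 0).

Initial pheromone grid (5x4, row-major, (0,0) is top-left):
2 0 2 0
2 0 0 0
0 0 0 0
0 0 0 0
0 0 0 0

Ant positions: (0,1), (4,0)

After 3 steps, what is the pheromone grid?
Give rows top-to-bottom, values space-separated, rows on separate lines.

After step 1: ants at (0,2),(3,0)
  1 0 3 0
  1 0 0 0
  0 0 0 0
  1 0 0 0
  0 0 0 0
After step 2: ants at (0,3),(2,0)
  0 0 2 1
  0 0 0 0
  1 0 0 0
  0 0 0 0
  0 0 0 0
After step 3: ants at (0,2),(1,0)
  0 0 3 0
  1 0 0 0
  0 0 0 0
  0 0 0 0
  0 0 0 0

0 0 3 0
1 0 0 0
0 0 0 0
0 0 0 0
0 0 0 0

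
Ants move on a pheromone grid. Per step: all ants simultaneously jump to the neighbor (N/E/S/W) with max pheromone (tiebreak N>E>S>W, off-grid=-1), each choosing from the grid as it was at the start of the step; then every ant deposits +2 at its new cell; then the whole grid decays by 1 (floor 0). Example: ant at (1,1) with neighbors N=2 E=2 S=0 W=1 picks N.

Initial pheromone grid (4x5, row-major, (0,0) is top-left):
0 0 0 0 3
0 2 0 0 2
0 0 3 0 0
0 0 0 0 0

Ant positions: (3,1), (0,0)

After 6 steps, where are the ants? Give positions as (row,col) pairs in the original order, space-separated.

Step 1: ant0:(3,1)->N->(2,1) | ant1:(0,0)->E->(0,1)
  grid max=2 at (0,4)
Step 2: ant0:(2,1)->E->(2,2) | ant1:(0,1)->S->(1,1)
  grid max=3 at (2,2)
Step 3: ant0:(2,2)->N->(1,2) | ant1:(1,1)->N->(0,1)
  grid max=2 at (2,2)
Step 4: ant0:(1,2)->S->(2,2) | ant1:(0,1)->S->(1,1)
  grid max=3 at (2,2)
Step 5: ant0:(2,2)->N->(1,2) | ant1:(1,1)->N->(0,1)
  grid max=2 at (2,2)
Step 6: ant0:(1,2)->S->(2,2) | ant1:(0,1)->S->(1,1)
  grid max=3 at (2,2)

(2,2) (1,1)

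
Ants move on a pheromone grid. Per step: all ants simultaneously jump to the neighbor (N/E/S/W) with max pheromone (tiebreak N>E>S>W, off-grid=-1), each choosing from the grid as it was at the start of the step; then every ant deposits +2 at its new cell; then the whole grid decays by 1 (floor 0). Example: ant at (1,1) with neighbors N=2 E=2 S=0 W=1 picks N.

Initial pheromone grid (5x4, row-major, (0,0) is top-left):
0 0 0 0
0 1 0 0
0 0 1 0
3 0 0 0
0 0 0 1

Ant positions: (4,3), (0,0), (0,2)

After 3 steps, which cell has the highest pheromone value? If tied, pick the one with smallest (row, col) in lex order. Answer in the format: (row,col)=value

Answer: (1,3)=2

Derivation:
Step 1: ant0:(4,3)->N->(3,3) | ant1:(0,0)->E->(0,1) | ant2:(0,2)->E->(0,3)
  grid max=2 at (3,0)
Step 2: ant0:(3,3)->N->(2,3) | ant1:(0,1)->E->(0,2) | ant2:(0,3)->S->(1,3)
  grid max=1 at (0,2)
Step 3: ant0:(2,3)->N->(1,3) | ant1:(0,2)->E->(0,3) | ant2:(1,3)->S->(2,3)
  grid max=2 at (1,3)
Final grid:
  0 0 0 1
  0 0 0 2
  0 0 0 2
  0 0 0 0
  0 0 0 0
Max pheromone 2 at (1,3)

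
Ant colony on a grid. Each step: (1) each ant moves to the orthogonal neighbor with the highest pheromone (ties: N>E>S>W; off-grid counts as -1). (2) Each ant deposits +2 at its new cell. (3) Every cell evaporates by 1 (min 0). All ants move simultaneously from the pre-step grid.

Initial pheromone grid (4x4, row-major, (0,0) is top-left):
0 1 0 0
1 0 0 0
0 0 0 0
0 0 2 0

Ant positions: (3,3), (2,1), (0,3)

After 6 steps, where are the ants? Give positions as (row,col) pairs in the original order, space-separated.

Step 1: ant0:(3,3)->W->(3,2) | ant1:(2,1)->N->(1,1) | ant2:(0,3)->S->(1,3)
  grid max=3 at (3,2)
Step 2: ant0:(3,2)->N->(2,2) | ant1:(1,1)->N->(0,1) | ant2:(1,3)->N->(0,3)
  grid max=2 at (3,2)
Step 3: ant0:(2,2)->S->(3,2) | ant1:(0,1)->E->(0,2) | ant2:(0,3)->S->(1,3)
  grid max=3 at (3,2)
Step 4: ant0:(3,2)->N->(2,2) | ant1:(0,2)->E->(0,3) | ant2:(1,3)->N->(0,3)
  grid max=3 at (0,3)
Step 5: ant0:(2,2)->S->(3,2) | ant1:(0,3)->S->(1,3) | ant2:(0,3)->S->(1,3)
  grid max=3 at (1,3)
Step 6: ant0:(3,2)->N->(2,2) | ant1:(1,3)->N->(0,3) | ant2:(1,3)->N->(0,3)
  grid max=5 at (0,3)

(2,2) (0,3) (0,3)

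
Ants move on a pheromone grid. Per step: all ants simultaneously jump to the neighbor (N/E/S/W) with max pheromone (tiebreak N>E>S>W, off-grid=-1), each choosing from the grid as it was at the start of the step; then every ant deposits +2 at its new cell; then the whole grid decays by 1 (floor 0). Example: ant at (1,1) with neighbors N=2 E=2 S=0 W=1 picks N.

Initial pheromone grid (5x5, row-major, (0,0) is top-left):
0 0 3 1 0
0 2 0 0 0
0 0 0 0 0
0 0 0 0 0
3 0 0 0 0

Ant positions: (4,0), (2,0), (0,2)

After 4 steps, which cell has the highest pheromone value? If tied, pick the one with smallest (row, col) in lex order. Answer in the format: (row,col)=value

Answer: (0,2)=5

Derivation:
Step 1: ant0:(4,0)->N->(3,0) | ant1:(2,0)->N->(1,0) | ant2:(0,2)->E->(0,3)
  grid max=2 at (0,2)
Step 2: ant0:(3,0)->S->(4,0) | ant1:(1,0)->E->(1,1) | ant2:(0,3)->W->(0,2)
  grid max=3 at (0,2)
Step 3: ant0:(4,0)->N->(3,0) | ant1:(1,1)->N->(0,1) | ant2:(0,2)->E->(0,3)
  grid max=2 at (0,2)
Step 4: ant0:(3,0)->S->(4,0) | ant1:(0,1)->E->(0,2) | ant2:(0,3)->W->(0,2)
  grid max=5 at (0,2)
Final grid:
  0 0 5 1 0
  0 0 0 0 0
  0 0 0 0 0
  0 0 0 0 0
  3 0 0 0 0
Max pheromone 5 at (0,2)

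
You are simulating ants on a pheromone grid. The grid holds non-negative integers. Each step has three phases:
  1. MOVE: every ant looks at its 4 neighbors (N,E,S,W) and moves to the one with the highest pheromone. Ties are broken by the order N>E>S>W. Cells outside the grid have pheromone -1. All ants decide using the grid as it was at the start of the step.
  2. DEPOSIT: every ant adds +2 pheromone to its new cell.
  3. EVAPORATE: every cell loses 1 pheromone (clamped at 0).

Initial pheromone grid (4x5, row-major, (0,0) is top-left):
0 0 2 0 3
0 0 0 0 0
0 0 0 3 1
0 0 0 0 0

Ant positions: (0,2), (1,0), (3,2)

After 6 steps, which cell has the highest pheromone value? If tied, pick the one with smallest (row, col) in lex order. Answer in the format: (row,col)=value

Answer: (0,3)=5

Derivation:
Step 1: ant0:(0,2)->E->(0,3) | ant1:(1,0)->N->(0,0) | ant2:(3,2)->N->(2,2)
  grid max=2 at (0,4)
Step 2: ant0:(0,3)->E->(0,4) | ant1:(0,0)->E->(0,1) | ant2:(2,2)->E->(2,3)
  grid max=3 at (0,4)
Step 3: ant0:(0,4)->S->(1,4) | ant1:(0,1)->E->(0,2) | ant2:(2,3)->N->(1,3)
  grid max=2 at (0,4)
Step 4: ant0:(1,4)->N->(0,4) | ant1:(0,2)->E->(0,3) | ant2:(1,3)->S->(2,3)
  grid max=3 at (0,4)
Step 5: ant0:(0,4)->W->(0,3) | ant1:(0,3)->E->(0,4) | ant2:(2,3)->N->(1,3)
  grid max=4 at (0,4)
Step 6: ant0:(0,3)->E->(0,4) | ant1:(0,4)->W->(0,3) | ant2:(1,3)->N->(0,3)
  grid max=5 at (0,3)
Final grid:
  0 0 0 5 5
  0 0 0 0 0
  0 0 0 1 0
  0 0 0 0 0
Max pheromone 5 at (0,3)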